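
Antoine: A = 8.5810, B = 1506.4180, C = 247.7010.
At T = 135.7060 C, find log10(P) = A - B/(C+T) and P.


C+T = 383.4070
B/(C+T) = 3.9290
log10(P) = 8.5810 - 3.9290 = 4.6520
P = 10^4.6520 = 44871.3329 mmHg

44871.3329 mmHg


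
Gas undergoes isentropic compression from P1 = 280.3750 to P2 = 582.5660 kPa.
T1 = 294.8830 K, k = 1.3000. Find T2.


(k-1)/k = 0.2308
(P2/P1)^exp = 1.1838
T2 = 294.8830 * 1.1838 = 349.0948 K

349.0948 K


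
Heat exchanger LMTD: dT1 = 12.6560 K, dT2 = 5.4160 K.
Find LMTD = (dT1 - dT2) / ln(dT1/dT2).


dT1/dT2 = 2.3368
ln(dT1/dT2) = 0.8488
LMTD = 7.2400 / 0.8488 = 8.5300 K

8.5300 K


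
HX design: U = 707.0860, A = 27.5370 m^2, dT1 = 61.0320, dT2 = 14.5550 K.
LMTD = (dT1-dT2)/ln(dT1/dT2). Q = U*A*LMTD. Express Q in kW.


LMTD = 32.4229 K
Q = 707.0860 * 27.5370 * 32.4229 = 631306.4679 W = 631.3065 kW

631.3065 kW


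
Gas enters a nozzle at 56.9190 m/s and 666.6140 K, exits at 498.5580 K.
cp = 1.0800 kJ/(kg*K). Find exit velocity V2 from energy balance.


dT = 168.0560 K
2*cp*1000*dT = 363000.9600
V1^2 = 3239.7726
V2 = sqrt(366240.7326) = 605.1783 m/s

605.1783 m/s


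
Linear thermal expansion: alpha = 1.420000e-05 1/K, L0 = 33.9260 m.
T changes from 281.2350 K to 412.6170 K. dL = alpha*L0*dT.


dT = 131.3820 K
dL = 1.420000e-05 * 33.9260 * 131.3820 = 0.063293 m
L_final = 33.989293 m

dL = 0.063293 m


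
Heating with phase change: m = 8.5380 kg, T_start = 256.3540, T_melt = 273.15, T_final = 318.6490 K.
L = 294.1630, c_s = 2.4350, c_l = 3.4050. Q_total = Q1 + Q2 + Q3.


Q1 (sensible, solid) = 8.5380 * 2.4350 * 16.7960 = 349.1893 kJ
Q2 (latent) = 8.5380 * 294.1630 = 2511.5637 kJ
Q3 (sensible, liquid) = 8.5380 * 3.4050 * 45.4990 = 1322.7419 kJ
Q_total = 4183.4950 kJ

4183.4950 kJ


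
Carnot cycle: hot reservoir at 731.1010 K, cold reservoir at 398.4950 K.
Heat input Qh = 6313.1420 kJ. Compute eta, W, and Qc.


eta = 1 - 398.4950/731.1010 = 0.4549
W = 0.4549 * 6313.1420 = 2872.0914 kJ
Qc = 6313.1420 - 2872.0914 = 3441.0506 kJ

eta = 45.4939%, W = 2872.0914 kJ, Qc = 3441.0506 kJ


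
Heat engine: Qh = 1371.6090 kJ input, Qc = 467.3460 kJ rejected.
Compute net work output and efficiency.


W = 1371.6090 - 467.3460 = 904.2630 kJ
eta = 904.2630 / 1371.6090 = 0.6593 = 65.9272%

W = 904.2630 kJ, eta = 65.9272%


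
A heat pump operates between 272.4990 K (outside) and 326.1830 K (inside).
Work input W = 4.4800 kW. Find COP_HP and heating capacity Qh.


COP = 326.1830 / 53.6840 = 6.0760
Qh = 6.0760 * 4.4800 = 27.2204 kW

COP = 6.0760, Qh = 27.2204 kW


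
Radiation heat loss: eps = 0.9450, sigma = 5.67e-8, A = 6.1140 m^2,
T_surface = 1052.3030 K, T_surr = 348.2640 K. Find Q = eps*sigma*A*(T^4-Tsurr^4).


T^4 = 1.2262e+12
Tsurr^4 = 1.4711e+10
Q = 0.9450 * 5.67e-8 * 6.1140 * 1.2115e+12 = 396882.3797 W

396882.3797 W


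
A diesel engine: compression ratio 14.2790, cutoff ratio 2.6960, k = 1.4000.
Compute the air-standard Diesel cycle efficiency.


r^(k-1) = 2.8965
rc^k = 4.0087
eta = 0.5625 = 56.2527%

56.2527%


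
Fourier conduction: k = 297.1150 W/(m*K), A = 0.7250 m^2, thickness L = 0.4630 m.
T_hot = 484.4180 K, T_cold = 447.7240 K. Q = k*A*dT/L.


dT = 36.6940 K
Q = 297.1150 * 0.7250 * 36.6940 / 0.4630 = 17071.6953 W

17071.6953 W


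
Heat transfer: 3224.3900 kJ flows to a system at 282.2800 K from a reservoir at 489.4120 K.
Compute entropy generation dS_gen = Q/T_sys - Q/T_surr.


dS_sys = 3224.3900/282.2800 = 11.4227 kJ/K
dS_surr = -3224.3900/489.4120 = -6.5883 kJ/K
dS_gen = 11.4227 - 6.5883 = 4.8344 kJ/K (irreversible)

dS_gen = 4.8344 kJ/K, irreversible


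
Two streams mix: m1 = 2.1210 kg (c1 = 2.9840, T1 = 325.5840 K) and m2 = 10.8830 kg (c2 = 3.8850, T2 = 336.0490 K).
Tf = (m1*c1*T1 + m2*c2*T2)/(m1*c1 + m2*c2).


num = 16268.9466
den = 48.6095
Tf = 334.6864 K

334.6864 K


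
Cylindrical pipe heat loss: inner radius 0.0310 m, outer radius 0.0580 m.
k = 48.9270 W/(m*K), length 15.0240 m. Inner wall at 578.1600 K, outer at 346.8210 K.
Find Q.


dT = 231.3390 K
ln(ro/ri) = 0.6265
Q = 2*pi*48.9270*15.0240*231.3390 / 0.6265 = 1705581.3794 W

1705581.3794 W


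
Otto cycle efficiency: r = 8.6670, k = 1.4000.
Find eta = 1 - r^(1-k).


r^(k-1) = 2.3722
eta = 1 - 1/2.3722 = 0.5784 = 57.8447%

57.8447%


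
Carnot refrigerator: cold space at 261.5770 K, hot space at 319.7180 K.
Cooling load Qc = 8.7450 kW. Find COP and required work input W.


COP = 261.5770 / 58.1410 = 4.4990
W = 8.7450 / 4.4990 = 1.9438 kW

COP = 4.4990, W = 1.9438 kW


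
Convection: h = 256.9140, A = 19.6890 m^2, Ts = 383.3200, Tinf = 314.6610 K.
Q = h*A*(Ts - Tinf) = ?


dT = 68.6590 K
Q = 256.9140 * 19.6890 * 68.6590 = 347303.2950 W

347303.2950 W


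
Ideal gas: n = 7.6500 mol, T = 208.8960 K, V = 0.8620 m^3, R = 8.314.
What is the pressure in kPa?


P = nRT/V = 7.6500 * 8.314 * 208.8960 / 0.8620
= 13286.2243 / 0.8620 = 15413.2532 Pa = 15.4133 kPa

15.4133 kPa


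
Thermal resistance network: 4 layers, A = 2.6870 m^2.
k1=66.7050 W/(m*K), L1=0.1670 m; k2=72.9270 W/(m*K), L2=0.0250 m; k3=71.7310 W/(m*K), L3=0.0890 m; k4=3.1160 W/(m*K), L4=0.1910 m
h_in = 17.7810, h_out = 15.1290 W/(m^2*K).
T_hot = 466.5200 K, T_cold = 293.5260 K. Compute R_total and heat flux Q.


R_conv_in = 1/(17.7810*2.6870) = 0.0209
R_1 = 0.1670/(66.7050*2.6870) = 0.0009
R_2 = 0.0250/(72.9270*2.6870) = 0.0001
R_3 = 0.0890/(71.7310*2.6870) = 0.0005
R_4 = 0.1910/(3.1160*2.6870) = 0.0228
R_conv_out = 1/(15.1290*2.6870) = 0.0246
R_total = 0.0699 K/W
Q = 172.9940 / 0.0699 = 2476.1918 W

R_total = 0.0699 K/W, Q = 2476.1918 W


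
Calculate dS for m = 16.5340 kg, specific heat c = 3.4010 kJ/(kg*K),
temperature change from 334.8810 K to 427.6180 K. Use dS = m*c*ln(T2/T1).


T2/T1 = 1.2769
ln(T2/T1) = 0.2445
dS = 16.5340 * 3.4010 * 0.2445 = 13.7462 kJ/K

13.7462 kJ/K


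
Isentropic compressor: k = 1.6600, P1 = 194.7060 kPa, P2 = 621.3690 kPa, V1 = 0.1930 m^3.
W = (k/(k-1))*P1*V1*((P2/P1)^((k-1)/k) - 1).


(k-1)/k = 0.3976
(P2/P1)^exp = 1.5863
W = 2.5152 * 194.7060 * 0.1930 * (1.5863 - 1) = 55.4101 kJ

55.4101 kJ


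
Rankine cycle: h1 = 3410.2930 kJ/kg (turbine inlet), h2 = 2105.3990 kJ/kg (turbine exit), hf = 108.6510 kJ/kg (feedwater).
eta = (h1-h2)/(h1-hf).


W = 1304.8940 kJ/kg
Q_in = 3301.6420 kJ/kg
eta = 0.3952 = 39.5226%

eta = 39.5226%


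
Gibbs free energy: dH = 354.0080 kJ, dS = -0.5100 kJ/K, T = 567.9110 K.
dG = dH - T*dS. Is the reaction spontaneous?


T*dS = 567.9110 * -0.5100 = -289.6346 kJ
dG = 354.0080 + 289.6346 = 643.6426 kJ (non-spontaneous)

dG = 643.6426 kJ, non-spontaneous


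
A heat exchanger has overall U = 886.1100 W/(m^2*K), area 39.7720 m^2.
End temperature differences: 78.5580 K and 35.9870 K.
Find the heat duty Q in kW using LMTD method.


LMTD = 54.5307 K
Q = 886.1100 * 39.7720 * 54.5307 = 1921791.0948 W = 1921.7911 kW

1921.7911 kW


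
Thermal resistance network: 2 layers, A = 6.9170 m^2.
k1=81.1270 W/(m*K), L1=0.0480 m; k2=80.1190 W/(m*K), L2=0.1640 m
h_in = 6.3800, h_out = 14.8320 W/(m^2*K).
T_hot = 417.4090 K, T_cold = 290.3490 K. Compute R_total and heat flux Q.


R_conv_in = 1/(6.3800*6.9170) = 0.0227
R_1 = 0.0480/(81.1270*6.9170) = 8.5538e-05
R_2 = 0.1640/(80.1190*6.9170) = 0.0003
R_conv_out = 1/(14.8320*6.9170) = 0.0097
R_total = 0.0328 K/W
Q = 127.0600 / 0.0328 = 3875.1021 W

R_total = 0.0328 K/W, Q = 3875.1021 W


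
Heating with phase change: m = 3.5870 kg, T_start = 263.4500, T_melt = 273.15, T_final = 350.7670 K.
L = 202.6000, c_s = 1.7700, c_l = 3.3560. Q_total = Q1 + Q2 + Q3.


Q1 (sensible, solid) = 3.5870 * 1.7700 * 9.7000 = 61.5852 kJ
Q2 (latent) = 3.5870 * 202.6000 = 726.7262 kJ
Q3 (sensible, liquid) = 3.5870 * 3.3560 * 77.6170 = 934.3513 kJ
Q_total = 1722.6627 kJ

1722.6627 kJ


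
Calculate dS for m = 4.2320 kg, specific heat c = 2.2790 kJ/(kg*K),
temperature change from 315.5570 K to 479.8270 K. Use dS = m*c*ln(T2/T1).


T2/T1 = 1.5206
ln(T2/T1) = 0.4191
dS = 4.2320 * 2.2790 * 0.4191 = 4.0420 kJ/K

4.0420 kJ/K


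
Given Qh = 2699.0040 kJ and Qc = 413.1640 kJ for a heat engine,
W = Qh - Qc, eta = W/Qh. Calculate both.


W = 2699.0040 - 413.1640 = 2285.8400 kJ
eta = 2285.8400 / 2699.0040 = 0.8469 = 84.6920%

W = 2285.8400 kJ, eta = 84.6920%


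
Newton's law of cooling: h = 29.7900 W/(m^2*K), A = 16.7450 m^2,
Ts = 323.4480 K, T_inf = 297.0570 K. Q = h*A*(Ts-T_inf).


dT = 26.3910 K
Q = 29.7900 * 16.7450 * 26.3910 = 13164.7162 W

13164.7162 W


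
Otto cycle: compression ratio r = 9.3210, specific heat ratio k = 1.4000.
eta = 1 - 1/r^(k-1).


r^(k-1) = 2.4422
eta = 1 - 1/2.4422 = 0.5905 = 59.0537%

59.0537%


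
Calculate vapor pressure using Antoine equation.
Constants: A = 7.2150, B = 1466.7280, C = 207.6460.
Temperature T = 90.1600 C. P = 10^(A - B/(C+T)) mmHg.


C+T = 297.8060
B/(C+T) = 4.9251
log10(P) = 7.2150 - 4.9251 = 2.2899
P = 10^2.2899 = 194.9340 mmHg

194.9340 mmHg


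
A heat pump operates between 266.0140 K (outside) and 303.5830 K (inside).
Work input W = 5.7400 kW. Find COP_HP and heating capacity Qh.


COP = 303.5830 / 37.5690 = 8.0807
Qh = 8.0807 * 5.7400 = 46.3831 kW

COP = 8.0807, Qh = 46.3831 kW


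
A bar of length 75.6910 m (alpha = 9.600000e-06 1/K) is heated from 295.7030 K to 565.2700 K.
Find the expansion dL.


dT = 269.5670 K
dL = 9.600000e-06 * 75.6910 * 269.5670 = 0.195876 m
L_final = 75.886876 m

dL = 0.195876 m


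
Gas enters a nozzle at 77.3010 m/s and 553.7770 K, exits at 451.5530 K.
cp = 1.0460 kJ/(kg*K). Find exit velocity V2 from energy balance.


dT = 102.2240 K
2*cp*1000*dT = 213852.6080
V1^2 = 5975.4446
V2 = sqrt(219828.0526) = 468.8582 m/s

468.8582 m/s


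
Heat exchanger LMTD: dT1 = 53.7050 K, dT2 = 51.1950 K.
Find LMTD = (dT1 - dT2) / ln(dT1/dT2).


dT1/dT2 = 1.0490
ln(dT1/dT2) = 0.0479
LMTD = 2.5100 / 0.0479 = 52.4400 K

52.4400 K


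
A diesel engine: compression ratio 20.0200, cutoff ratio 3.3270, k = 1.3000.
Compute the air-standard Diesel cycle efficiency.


r^(k-1) = 2.4572
rc^k = 4.7717
eta = 0.4926 = 49.2598%

49.2598%


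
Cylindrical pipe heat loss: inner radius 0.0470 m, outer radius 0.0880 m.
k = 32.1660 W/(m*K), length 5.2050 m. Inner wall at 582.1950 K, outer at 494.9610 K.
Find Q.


dT = 87.2340 K
ln(ro/ri) = 0.6272
Q = 2*pi*32.1660*5.2050*87.2340 / 0.6272 = 146313.6574 W

146313.6574 W


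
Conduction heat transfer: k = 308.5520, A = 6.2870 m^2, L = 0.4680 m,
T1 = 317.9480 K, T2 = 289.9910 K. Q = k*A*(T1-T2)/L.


dT = 27.9570 K
Q = 308.5520 * 6.2870 * 27.9570 / 0.4680 = 115882.1488 W

115882.1488 W


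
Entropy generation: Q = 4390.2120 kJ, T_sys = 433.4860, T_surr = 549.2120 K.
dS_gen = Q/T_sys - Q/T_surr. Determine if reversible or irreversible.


dS_sys = 4390.2120/433.4860 = 10.1277 kJ/K
dS_surr = -4390.2120/549.2120 = -7.9937 kJ/K
dS_gen = 10.1277 - 7.9937 = 2.1340 kJ/K (irreversible)

dS_gen = 2.1340 kJ/K, irreversible


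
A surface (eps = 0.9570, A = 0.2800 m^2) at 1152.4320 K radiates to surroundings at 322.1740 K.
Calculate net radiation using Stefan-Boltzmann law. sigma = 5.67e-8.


T^4 = 1.7638e+12
Tsurr^4 = 1.0774e+10
Q = 0.9570 * 5.67e-8 * 0.2800 * 1.7531e+12 = 26635.0458 W

26635.0458 W


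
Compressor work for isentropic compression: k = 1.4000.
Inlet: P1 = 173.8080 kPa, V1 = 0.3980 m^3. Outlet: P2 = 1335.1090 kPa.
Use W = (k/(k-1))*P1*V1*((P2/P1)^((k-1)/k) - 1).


(k-1)/k = 0.2857
(P2/P1)^exp = 1.7905
W = 3.5000 * 173.8080 * 0.3980 * (1.7905 - 1) = 191.4020 kJ

191.4020 kJ


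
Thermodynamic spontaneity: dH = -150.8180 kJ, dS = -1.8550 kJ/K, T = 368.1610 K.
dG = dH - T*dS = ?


T*dS = 368.1610 * -1.8550 = -682.9387 kJ
dG = -150.8180 + 682.9387 = 532.1207 kJ (non-spontaneous)

dG = 532.1207 kJ, non-spontaneous


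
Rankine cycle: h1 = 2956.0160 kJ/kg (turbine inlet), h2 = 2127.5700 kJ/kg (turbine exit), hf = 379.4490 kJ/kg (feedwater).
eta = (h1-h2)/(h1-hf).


W = 828.4460 kJ/kg
Q_in = 2576.5670 kJ/kg
eta = 0.3215 = 32.1531%

eta = 32.1531%


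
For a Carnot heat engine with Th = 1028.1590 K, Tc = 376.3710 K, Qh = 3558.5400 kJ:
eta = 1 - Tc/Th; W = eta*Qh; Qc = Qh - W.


eta = 1 - 376.3710/1028.1590 = 0.6339
W = 0.6339 * 3558.5400 = 2255.8901 kJ
Qc = 3558.5400 - 2255.8901 = 1302.6499 kJ

eta = 63.3937%, W = 2255.8901 kJ, Qc = 1302.6499 kJ


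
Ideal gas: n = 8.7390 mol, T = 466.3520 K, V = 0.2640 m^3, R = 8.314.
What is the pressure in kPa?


P = nRT/V = 8.7390 * 8.314 * 466.3520 / 0.2640
= 33883.2924 / 0.2640 = 128345.8044 Pa = 128.3458 kPa

128.3458 kPa


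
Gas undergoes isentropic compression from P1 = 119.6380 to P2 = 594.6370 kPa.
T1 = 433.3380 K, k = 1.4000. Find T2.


(k-1)/k = 0.2857
(P2/P1)^exp = 1.5811
T2 = 433.3380 * 1.5811 = 685.1620 K

685.1620 K


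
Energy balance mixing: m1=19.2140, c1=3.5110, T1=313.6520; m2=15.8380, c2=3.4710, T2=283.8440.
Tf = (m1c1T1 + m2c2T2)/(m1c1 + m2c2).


num = 36763.0293
den = 122.4341
Tf = 300.2680 K

300.2680 K


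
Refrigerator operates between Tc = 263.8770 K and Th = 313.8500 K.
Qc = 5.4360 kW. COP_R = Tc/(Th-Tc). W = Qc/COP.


COP = 263.8770 / 49.9730 = 5.2804
W = 5.4360 / 5.2804 = 1.0295 kW

COP = 5.2804, W = 1.0295 kW


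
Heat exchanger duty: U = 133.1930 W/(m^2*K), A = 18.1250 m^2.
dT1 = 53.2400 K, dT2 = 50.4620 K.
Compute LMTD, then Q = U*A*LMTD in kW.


LMTD = 51.8386 K
Q = 133.1930 * 18.1250 * 51.8386 = 125144.7501 W = 125.1448 kW

125.1448 kW


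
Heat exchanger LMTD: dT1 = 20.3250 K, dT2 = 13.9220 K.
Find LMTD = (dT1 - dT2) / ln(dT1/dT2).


dT1/dT2 = 1.4599
ln(dT1/dT2) = 0.3784
LMTD = 6.4030 / 0.3784 = 16.9221 K

16.9221 K


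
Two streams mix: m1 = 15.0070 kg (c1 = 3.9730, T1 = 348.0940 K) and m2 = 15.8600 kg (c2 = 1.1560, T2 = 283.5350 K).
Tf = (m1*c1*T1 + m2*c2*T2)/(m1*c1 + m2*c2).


num = 25952.7188
den = 77.9570
Tf = 332.9108 K

332.9108 K


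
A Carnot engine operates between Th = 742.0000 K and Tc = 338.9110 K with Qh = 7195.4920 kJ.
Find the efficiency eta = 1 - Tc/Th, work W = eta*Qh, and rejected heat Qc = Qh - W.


eta = 1 - 338.9110/742.0000 = 0.5432
W = 0.5432 * 7195.4920 = 3908.9268 kJ
Qc = 7195.4920 - 3908.9268 = 3286.5652 kJ

eta = 54.3247%, W = 3908.9268 kJ, Qc = 3286.5652 kJ


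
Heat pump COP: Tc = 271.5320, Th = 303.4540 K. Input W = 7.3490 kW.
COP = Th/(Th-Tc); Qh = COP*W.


COP = 303.4540 / 31.9220 = 9.5061
Qh = 9.5061 * 7.3490 = 69.8604 kW

COP = 9.5061, Qh = 69.8604 kW


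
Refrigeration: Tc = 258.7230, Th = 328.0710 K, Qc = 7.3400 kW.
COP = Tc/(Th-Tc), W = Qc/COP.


COP = 258.7230 / 69.3480 = 3.7308
W = 7.3400 / 3.7308 = 1.9674 kW

COP = 3.7308, W = 1.9674 kW


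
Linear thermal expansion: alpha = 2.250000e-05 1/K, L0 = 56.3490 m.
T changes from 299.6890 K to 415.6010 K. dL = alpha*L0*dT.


dT = 115.9120 K
dL = 2.250000e-05 * 56.3490 * 115.9120 = 0.146959 m
L_final = 56.495959 m

dL = 0.146959 m


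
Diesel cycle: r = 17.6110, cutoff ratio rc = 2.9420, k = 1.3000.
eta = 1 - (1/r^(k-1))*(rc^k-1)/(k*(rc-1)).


r^(k-1) = 2.3645
rc^k = 4.0666
eta = 0.4863 = 48.6270%

48.6270%


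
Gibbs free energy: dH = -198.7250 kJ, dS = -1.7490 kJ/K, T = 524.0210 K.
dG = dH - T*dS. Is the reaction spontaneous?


T*dS = 524.0210 * -1.7490 = -916.5127 kJ
dG = -198.7250 + 916.5127 = 717.7877 kJ (non-spontaneous)

dG = 717.7877 kJ, non-spontaneous


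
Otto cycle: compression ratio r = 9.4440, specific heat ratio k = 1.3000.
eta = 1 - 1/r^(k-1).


r^(k-1) = 1.9613
eta = 1 - 1/1.9613 = 0.4901 = 49.0137%

49.0137%


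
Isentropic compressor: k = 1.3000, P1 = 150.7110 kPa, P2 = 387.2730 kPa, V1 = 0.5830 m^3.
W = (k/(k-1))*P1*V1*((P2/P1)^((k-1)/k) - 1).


(k-1)/k = 0.2308
(P2/P1)^exp = 1.2433
W = 4.3333 * 150.7110 * 0.5830 * (1.2433 - 1) = 92.6464 kJ

92.6464 kJ


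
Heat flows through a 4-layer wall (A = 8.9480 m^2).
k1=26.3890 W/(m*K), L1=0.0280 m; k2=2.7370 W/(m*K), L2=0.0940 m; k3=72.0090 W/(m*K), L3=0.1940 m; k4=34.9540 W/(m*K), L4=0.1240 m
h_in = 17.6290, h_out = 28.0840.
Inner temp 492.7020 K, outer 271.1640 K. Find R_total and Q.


R_conv_in = 1/(17.6290*8.9480) = 0.0063
R_1 = 0.0280/(26.3890*8.9480) = 0.0001
R_2 = 0.0940/(2.7370*8.9480) = 0.0038
R_3 = 0.1940/(72.0090*8.9480) = 0.0003
R_4 = 0.1240/(34.9540*8.9480) = 0.0004
R_conv_out = 1/(28.0840*8.9480) = 0.0040
R_total = 0.0150 K/W
Q = 221.5380 / 0.0150 = 14795.7638 W

R_total = 0.0150 K/W, Q = 14795.7638 W


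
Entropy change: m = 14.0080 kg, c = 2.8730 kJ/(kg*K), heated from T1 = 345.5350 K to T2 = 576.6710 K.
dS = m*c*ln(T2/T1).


T2/T1 = 1.6689
ln(T2/T1) = 0.5122
dS = 14.0080 * 2.8730 * 0.5122 = 20.6126 kJ/K

20.6126 kJ/K


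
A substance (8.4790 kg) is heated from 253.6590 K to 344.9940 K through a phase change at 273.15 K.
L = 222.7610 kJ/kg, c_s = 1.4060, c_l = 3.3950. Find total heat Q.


Q1 (sensible, solid) = 8.4790 * 1.4060 * 19.4910 = 232.3614 kJ
Q2 (latent) = 8.4790 * 222.7610 = 1888.7905 kJ
Q3 (sensible, liquid) = 8.4790 * 3.3950 * 71.8440 = 2068.1161 kJ
Q_total = 4189.2681 kJ

4189.2681 kJ


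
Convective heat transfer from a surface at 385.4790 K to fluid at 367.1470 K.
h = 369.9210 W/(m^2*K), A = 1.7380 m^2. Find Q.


dT = 18.3320 K
Q = 369.9210 * 1.7380 * 18.3320 = 11786.0589 W

11786.0589 W


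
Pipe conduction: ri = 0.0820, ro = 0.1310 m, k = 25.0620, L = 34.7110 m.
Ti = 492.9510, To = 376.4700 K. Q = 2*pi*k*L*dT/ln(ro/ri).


dT = 116.4810 K
ln(ro/ri) = 0.4685
Q = 2*pi*25.0620*34.7110*116.4810 / 0.4685 = 1359028.4196 W

1359028.4196 W


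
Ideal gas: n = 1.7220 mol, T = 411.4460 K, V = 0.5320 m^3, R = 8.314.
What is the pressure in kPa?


P = nRT/V = 1.7220 * 8.314 * 411.4460 / 0.5320
= 5890.5522 / 0.5320 = 11072.4666 Pa = 11.0725 kPa

11.0725 kPa


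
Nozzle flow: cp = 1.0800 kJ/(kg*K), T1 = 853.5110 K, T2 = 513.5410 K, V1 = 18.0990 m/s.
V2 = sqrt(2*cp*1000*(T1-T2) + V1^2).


dT = 339.9700 K
2*cp*1000*dT = 734335.2000
V1^2 = 327.5738
V2 = sqrt(734662.7738) = 857.1247 m/s

857.1247 m/s


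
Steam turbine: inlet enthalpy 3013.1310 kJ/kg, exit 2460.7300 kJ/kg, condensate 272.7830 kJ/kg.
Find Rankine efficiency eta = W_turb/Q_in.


W = 552.4010 kJ/kg
Q_in = 2740.3480 kJ/kg
eta = 0.2016 = 20.1581%

eta = 20.1581%


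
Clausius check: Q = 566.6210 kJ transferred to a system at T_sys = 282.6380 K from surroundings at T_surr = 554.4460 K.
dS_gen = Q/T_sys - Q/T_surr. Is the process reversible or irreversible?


dS_sys = 566.6210/282.6380 = 2.0048 kJ/K
dS_surr = -566.6210/554.4460 = -1.0220 kJ/K
dS_gen = 2.0048 - 1.0220 = 0.9828 kJ/K (irreversible)

dS_gen = 0.9828 kJ/K, irreversible


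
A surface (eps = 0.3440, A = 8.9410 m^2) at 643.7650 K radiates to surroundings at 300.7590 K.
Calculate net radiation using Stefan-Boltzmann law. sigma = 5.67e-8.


T^4 = 1.7176e+11
Tsurr^4 = 8.1823e+09
Q = 0.3440 * 5.67e-8 * 8.9410 * 1.6357e+11 = 28525.8453 W

28525.8453 W


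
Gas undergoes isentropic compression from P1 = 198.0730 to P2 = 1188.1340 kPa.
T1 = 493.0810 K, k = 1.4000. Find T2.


(k-1)/k = 0.2857
(P2/P1)^exp = 1.6684
T2 = 493.0810 * 1.6684 = 822.6507 K

822.6507 K


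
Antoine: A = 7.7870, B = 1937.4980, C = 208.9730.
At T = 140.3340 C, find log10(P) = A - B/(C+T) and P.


C+T = 349.3070
B/(C+T) = 5.5467
log10(P) = 7.7870 - 5.5467 = 2.2403
P = 10^2.2403 = 173.9038 mmHg

173.9038 mmHg


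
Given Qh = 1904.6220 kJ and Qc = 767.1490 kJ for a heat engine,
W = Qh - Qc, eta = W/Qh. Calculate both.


W = 1904.6220 - 767.1490 = 1137.4730 kJ
eta = 1137.4730 / 1904.6220 = 0.5972 = 59.7217%

W = 1137.4730 kJ, eta = 59.7217%


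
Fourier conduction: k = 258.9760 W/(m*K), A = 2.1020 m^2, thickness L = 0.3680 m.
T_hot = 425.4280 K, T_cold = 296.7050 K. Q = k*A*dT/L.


dT = 128.7230 K
Q = 258.9760 * 2.1020 * 128.7230 / 0.3680 = 190414.7402 W

190414.7402 W


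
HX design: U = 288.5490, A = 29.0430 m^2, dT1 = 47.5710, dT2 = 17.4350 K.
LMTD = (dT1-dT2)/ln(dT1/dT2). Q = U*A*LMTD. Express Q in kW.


LMTD = 30.0236 K
Q = 288.5490 * 29.0430 * 30.0236 = 251607.6515 W = 251.6077 kW

251.6077 kW


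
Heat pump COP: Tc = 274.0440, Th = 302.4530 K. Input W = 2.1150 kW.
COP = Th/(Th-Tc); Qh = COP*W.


COP = 302.4530 / 28.4090 = 10.6464
Qh = 10.6464 * 2.1150 = 22.5171 kW

COP = 10.6464, Qh = 22.5171 kW


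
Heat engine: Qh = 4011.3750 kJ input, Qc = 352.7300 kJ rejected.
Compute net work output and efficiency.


W = 4011.3750 - 352.7300 = 3658.6450 kJ
eta = 3658.6450 / 4011.3750 = 0.9121 = 91.2068%

W = 3658.6450 kJ, eta = 91.2068%


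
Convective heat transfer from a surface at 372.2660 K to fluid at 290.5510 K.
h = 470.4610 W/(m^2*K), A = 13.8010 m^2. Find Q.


dT = 81.7150 K
Q = 470.4610 * 13.8010 * 81.7150 = 530561.7882 W

530561.7882 W


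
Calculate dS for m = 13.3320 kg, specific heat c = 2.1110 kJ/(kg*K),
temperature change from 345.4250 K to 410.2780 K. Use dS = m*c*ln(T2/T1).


T2/T1 = 1.1877
ln(T2/T1) = 0.1721
dS = 13.3320 * 2.1110 * 0.1721 = 4.8424 kJ/K

4.8424 kJ/K


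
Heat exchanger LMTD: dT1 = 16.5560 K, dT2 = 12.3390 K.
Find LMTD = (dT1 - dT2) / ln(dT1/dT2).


dT1/dT2 = 1.3418
ln(dT1/dT2) = 0.2940
LMTD = 4.2170 / 0.2940 = 14.3443 K

14.3443 K


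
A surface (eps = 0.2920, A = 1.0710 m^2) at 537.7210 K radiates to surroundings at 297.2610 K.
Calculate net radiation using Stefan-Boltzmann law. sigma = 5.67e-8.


T^4 = 8.3604e+10
Tsurr^4 = 7.8082e+09
Q = 0.2920 * 5.67e-8 * 1.0710 * 7.5796e+10 = 1344.0068 W

1344.0068 W


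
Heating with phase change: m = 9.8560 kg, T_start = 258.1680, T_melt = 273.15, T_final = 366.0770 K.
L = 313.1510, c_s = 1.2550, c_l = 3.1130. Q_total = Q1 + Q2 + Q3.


Q1 (sensible, solid) = 9.8560 * 1.2550 * 14.9820 = 185.3166 kJ
Q2 (latent) = 9.8560 * 313.1510 = 3086.4163 kJ
Q3 (sensible, liquid) = 9.8560 * 3.1130 * 92.9270 = 2851.1609 kJ
Q_total = 6122.8937 kJ

6122.8937 kJ


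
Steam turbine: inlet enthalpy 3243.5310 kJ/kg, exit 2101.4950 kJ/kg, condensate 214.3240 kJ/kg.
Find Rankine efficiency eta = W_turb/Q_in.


W = 1142.0360 kJ/kg
Q_in = 3029.2070 kJ/kg
eta = 0.3770 = 37.7008%

eta = 37.7008%


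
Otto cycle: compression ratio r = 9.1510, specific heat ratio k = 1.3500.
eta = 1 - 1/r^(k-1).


r^(k-1) = 2.1703
eta = 1 - 1/2.1703 = 0.5392 = 53.9228%

53.9228%


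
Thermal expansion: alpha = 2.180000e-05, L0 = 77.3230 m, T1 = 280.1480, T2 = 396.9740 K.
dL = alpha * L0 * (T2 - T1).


dT = 116.8260 K
dL = 2.180000e-05 * 77.3230 * 116.8260 = 0.196927 m
L_final = 77.519927 m

dL = 0.196927 m


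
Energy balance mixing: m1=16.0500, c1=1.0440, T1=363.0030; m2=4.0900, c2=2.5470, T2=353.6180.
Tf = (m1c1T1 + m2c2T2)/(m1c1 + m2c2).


num = 9766.2709
den = 27.1734
Tf = 359.4052 K

359.4052 K


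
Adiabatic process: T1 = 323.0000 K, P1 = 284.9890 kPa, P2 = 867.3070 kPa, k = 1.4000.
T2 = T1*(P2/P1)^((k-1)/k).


(k-1)/k = 0.2857
(P2/P1)^exp = 1.3744
T2 = 323.0000 * 1.3744 = 443.9162 K

443.9162 K


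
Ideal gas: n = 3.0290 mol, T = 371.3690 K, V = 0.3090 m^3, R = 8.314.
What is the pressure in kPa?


P = nRT/V = 3.0290 * 8.314 * 371.3690 / 0.3090
= 9352.2249 / 0.3090 = 30266.1000 Pa = 30.2661 kPa

30.2661 kPa


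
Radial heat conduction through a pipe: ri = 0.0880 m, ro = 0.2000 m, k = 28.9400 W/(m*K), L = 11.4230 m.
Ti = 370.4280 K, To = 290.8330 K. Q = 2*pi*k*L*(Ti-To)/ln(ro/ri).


dT = 79.5950 K
ln(ro/ri) = 0.8210
Q = 2*pi*28.9400*11.4230*79.5950 / 0.8210 = 201377.7525 W

201377.7525 W


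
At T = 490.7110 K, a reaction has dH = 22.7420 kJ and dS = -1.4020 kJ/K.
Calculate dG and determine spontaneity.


T*dS = 490.7110 * -1.4020 = -687.9768 kJ
dG = 22.7420 + 687.9768 = 710.7188 kJ (non-spontaneous)

dG = 710.7188 kJ, non-spontaneous


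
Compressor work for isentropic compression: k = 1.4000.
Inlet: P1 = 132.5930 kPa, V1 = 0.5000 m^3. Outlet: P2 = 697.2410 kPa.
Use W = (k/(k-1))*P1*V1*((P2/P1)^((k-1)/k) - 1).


(k-1)/k = 0.2857
(P2/P1)^exp = 1.6068
W = 3.5000 * 132.5930 * 0.5000 * (1.6068 - 1) = 140.7995 kJ

140.7995 kJ


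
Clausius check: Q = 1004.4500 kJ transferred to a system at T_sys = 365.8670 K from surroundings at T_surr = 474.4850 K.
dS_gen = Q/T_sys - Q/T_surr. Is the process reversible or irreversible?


dS_sys = 1004.4500/365.8670 = 2.7454 kJ/K
dS_surr = -1004.4500/474.4850 = -2.1169 kJ/K
dS_gen = 2.7454 - 2.1169 = 0.6285 kJ/K (irreversible)

dS_gen = 0.6285 kJ/K, irreversible


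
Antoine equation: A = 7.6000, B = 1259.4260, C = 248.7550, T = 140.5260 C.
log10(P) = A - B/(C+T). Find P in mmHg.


C+T = 389.2810
B/(C+T) = 3.2353
log10(P) = 7.6000 - 3.2353 = 4.3647
P = 10^4.3647 = 23159.9740 mmHg

23159.9740 mmHg


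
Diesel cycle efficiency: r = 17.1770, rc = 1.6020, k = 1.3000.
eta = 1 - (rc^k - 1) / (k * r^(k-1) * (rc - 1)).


r^(k-1) = 2.3468
rc^k = 1.8453
eta = 0.5398 = 53.9771%

53.9771%


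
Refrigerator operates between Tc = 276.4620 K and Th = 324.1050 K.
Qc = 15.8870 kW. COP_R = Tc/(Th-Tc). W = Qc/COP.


COP = 276.4620 / 47.6430 = 5.8028
W = 15.8870 / 5.8028 = 2.7378 kW

COP = 5.8028, W = 2.7378 kW


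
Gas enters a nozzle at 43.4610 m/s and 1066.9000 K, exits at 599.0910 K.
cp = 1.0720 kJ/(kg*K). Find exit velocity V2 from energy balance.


dT = 467.8090 K
2*cp*1000*dT = 1002982.4960
V1^2 = 1888.8585
V2 = sqrt(1004871.3545) = 1002.4327 m/s

1002.4327 m/s


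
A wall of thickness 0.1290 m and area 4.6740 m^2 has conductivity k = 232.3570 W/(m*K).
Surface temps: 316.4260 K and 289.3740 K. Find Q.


dT = 27.0520 K
Q = 232.3570 * 4.6740 * 27.0520 / 0.1290 = 227747.7720 W

227747.7720 W


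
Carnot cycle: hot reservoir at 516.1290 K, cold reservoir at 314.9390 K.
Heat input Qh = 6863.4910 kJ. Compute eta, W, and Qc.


eta = 1 - 314.9390/516.1290 = 0.3898
W = 0.3898 * 6863.4910 = 2675.4276 kJ
Qc = 6863.4910 - 2675.4276 = 4188.0634 kJ

eta = 38.9806%, W = 2675.4276 kJ, Qc = 4188.0634 kJ


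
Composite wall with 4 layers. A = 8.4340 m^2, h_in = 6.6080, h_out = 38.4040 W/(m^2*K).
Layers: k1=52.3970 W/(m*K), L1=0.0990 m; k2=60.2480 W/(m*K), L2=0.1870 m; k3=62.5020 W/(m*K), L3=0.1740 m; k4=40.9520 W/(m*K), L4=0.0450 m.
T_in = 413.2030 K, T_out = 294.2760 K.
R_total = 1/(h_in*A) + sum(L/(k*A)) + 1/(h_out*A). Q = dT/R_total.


R_conv_in = 1/(6.6080*8.4340) = 0.0179
R_1 = 0.0990/(52.3970*8.4340) = 0.0002
R_2 = 0.1870/(60.2480*8.4340) = 0.0004
R_3 = 0.1740/(62.5020*8.4340) = 0.0003
R_4 = 0.0450/(40.9520*8.4340) = 0.0001
R_conv_out = 1/(38.4040*8.4340) = 0.0031
R_total = 0.0221 K/W
Q = 118.9270 / 0.0221 = 5385.4934 W

R_total = 0.0221 K/W, Q = 5385.4934 W


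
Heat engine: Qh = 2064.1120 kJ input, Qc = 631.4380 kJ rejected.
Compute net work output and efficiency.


W = 2064.1120 - 631.4380 = 1432.6740 kJ
eta = 1432.6740 / 2064.1120 = 0.6941 = 69.4087%

W = 1432.6740 kJ, eta = 69.4087%


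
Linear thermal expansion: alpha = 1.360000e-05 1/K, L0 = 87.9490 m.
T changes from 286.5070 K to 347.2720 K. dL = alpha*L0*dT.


dT = 60.7650 K
dL = 1.360000e-05 * 87.9490 * 60.7650 = 0.072681 m
L_final = 88.021681 m

dL = 0.072681 m


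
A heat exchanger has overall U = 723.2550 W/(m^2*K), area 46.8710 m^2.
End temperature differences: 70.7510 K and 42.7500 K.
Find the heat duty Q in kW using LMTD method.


LMTD = 55.5799 K
Q = 723.2550 * 46.8710 * 55.5799 = 1884140.2133 W = 1884.1402 kW

1884.1402 kW


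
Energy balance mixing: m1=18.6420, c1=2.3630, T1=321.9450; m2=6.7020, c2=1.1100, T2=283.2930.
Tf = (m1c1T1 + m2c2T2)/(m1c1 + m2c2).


num = 16289.4930
den = 51.4903
Tf = 316.3606 K

316.3606 K


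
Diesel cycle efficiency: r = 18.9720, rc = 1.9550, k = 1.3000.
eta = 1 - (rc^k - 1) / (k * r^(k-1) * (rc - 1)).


r^(k-1) = 2.4179
rc^k = 2.3905
eta = 0.5368 = 53.6773%

53.6773%


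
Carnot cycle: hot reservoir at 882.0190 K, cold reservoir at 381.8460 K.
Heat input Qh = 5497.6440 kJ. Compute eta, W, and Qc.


eta = 1 - 381.8460/882.0190 = 0.5671
W = 0.5671 * 5497.6440 = 3117.5894 kJ
Qc = 5497.6440 - 3117.5894 = 2380.0546 kJ

eta = 56.7077%, W = 3117.5894 kJ, Qc = 2380.0546 kJ


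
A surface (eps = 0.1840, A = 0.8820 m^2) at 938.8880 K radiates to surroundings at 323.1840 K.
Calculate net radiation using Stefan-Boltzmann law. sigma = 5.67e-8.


T^4 = 7.7706e+11
Tsurr^4 = 1.0909e+10
Q = 0.1840 * 5.67e-8 * 0.8820 * 7.6615e+11 = 7049.9209 W

7049.9209 W


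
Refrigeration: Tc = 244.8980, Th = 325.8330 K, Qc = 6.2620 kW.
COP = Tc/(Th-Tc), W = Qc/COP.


COP = 244.8980 / 80.9350 = 3.0259
W = 6.2620 / 3.0259 = 2.0695 kW

COP = 3.0259, W = 2.0695 kW


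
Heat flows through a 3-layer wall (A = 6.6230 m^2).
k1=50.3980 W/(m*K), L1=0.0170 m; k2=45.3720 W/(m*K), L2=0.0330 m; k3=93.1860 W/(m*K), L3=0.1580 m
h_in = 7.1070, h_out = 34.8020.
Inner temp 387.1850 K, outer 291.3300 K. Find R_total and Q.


R_conv_in = 1/(7.1070*6.6230) = 0.0212
R_1 = 0.0170/(50.3980*6.6230) = 5.0931e-05
R_2 = 0.0330/(45.3720*6.6230) = 0.0001
R_3 = 0.1580/(93.1860*6.6230) = 0.0003
R_conv_out = 1/(34.8020*6.6230) = 0.0043
R_total = 0.0260 K/W
Q = 95.8550 / 0.0260 = 3686.6773 W

R_total = 0.0260 K/W, Q = 3686.6773 W


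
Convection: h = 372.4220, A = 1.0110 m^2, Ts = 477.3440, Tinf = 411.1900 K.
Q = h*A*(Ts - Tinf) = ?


dT = 66.1540 K
Q = 372.4220 * 1.0110 * 66.1540 = 24908.2142 W

24908.2142 W


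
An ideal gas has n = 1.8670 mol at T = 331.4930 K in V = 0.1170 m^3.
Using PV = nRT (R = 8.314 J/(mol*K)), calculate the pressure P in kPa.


P = nRT/V = 1.8670 * 8.314 * 331.4930 / 0.1170
= 5145.5132 / 0.1170 = 43978.7457 Pa = 43.9787 kPa

43.9787 kPa


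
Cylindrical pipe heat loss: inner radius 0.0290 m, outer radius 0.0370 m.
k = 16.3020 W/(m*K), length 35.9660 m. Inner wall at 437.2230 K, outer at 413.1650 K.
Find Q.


dT = 24.0580 K
ln(ro/ri) = 0.2436
Q = 2*pi*16.3020*35.9660*24.0580 / 0.2436 = 363794.1961 W

363794.1961 W


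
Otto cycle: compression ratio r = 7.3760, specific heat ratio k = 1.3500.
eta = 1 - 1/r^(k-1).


r^(k-1) = 2.0125
eta = 1 - 1/2.0125 = 0.5031 = 50.3107%

50.3107%


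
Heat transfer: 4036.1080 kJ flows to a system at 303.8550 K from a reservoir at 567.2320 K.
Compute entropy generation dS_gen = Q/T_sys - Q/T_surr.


dS_sys = 4036.1080/303.8550 = 13.2830 kJ/K
dS_surr = -4036.1080/567.2320 = -7.1154 kJ/K
dS_gen = 13.2830 - 7.1154 = 6.1676 kJ/K (irreversible)

dS_gen = 6.1676 kJ/K, irreversible


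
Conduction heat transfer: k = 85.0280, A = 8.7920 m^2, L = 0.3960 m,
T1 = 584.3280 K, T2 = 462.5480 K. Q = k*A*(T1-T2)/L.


dT = 121.7800 K
Q = 85.0280 * 8.7920 * 121.7800 / 0.3960 = 229895.4771 W

229895.4771 W


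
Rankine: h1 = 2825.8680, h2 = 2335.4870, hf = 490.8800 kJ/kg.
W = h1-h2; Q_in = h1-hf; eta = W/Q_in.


W = 490.3810 kJ/kg
Q_in = 2334.9880 kJ/kg
eta = 0.2100 = 21.0014%

eta = 21.0014%


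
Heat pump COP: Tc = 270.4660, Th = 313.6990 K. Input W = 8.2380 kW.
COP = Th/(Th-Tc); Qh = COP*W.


COP = 313.6990 / 43.2330 = 7.2560
Qh = 7.2560 * 8.2380 = 59.7750 kW

COP = 7.2560, Qh = 59.7750 kW


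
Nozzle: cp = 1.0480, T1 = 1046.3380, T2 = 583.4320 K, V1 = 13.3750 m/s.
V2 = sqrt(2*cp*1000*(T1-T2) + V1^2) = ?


dT = 462.9060 K
2*cp*1000*dT = 970250.9760
V1^2 = 178.8906
V2 = sqrt(970429.8666) = 985.1040 m/s

985.1040 m/s


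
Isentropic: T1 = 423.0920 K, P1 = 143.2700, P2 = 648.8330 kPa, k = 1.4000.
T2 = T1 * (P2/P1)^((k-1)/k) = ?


(k-1)/k = 0.2857
(P2/P1)^exp = 1.5397
T2 = 423.0920 * 1.5397 = 651.4139 K

651.4139 K


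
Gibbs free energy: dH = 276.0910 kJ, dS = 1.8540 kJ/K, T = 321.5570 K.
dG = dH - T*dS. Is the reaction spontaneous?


T*dS = 321.5570 * 1.8540 = 596.1667 kJ
dG = 276.0910 - 596.1667 = -320.0757 kJ (spontaneous)

dG = -320.0757 kJ, spontaneous


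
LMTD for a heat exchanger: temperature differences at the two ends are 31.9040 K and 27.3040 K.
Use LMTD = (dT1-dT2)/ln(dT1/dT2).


dT1/dT2 = 1.1685
ln(dT1/dT2) = 0.1557
LMTD = 4.6000 / 0.1557 = 29.5443 K

29.5443 K


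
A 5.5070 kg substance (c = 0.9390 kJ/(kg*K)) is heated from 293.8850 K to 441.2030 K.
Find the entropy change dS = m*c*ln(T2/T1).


T2/T1 = 1.5013
ln(T2/T1) = 0.4063
dS = 5.5070 * 0.9390 * 0.4063 = 2.1011 kJ/K

2.1011 kJ/K


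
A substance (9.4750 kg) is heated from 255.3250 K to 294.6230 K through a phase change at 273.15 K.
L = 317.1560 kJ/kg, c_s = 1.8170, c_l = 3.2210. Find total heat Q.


Q1 (sensible, solid) = 9.4750 * 1.8170 * 17.8250 = 306.8765 kJ
Q2 (latent) = 9.4750 * 317.1560 = 3005.0531 kJ
Q3 (sensible, liquid) = 9.4750 * 3.2210 * 21.4730 = 655.3340 kJ
Q_total = 3967.2636 kJ

3967.2636 kJ


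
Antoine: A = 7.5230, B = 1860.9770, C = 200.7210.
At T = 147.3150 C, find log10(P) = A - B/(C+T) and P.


C+T = 348.0360
B/(C+T) = 5.3471
log10(P) = 7.5230 - 5.3471 = 2.1759
P = 10^2.1759 = 149.9402 mmHg

149.9402 mmHg


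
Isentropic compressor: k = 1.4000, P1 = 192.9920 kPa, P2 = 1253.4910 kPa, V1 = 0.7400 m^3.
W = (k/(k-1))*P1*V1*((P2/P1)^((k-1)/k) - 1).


(k-1)/k = 0.2857
(P2/P1)^exp = 1.7067
W = 3.5000 * 192.9920 * 0.7400 * (1.7067 - 1) = 353.2613 kJ

353.2613 kJ


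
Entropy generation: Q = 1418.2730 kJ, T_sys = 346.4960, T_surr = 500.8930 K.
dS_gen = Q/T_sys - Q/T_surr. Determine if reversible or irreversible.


dS_sys = 1418.2730/346.4960 = 4.0932 kJ/K
dS_surr = -1418.2730/500.8930 = -2.8315 kJ/K
dS_gen = 4.0932 - 2.8315 = 1.2617 kJ/K (irreversible)

dS_gen = 1.2617 kJ/K, irreversible


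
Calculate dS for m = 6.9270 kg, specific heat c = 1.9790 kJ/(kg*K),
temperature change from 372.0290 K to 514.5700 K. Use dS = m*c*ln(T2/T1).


T2/T1 = 1.3831
ln(T2/T1) = 0.3244
dS = 6.9270 * 1.9790 * 0.3244 = 4.4465 kJ/K

4.4465 kJ/K


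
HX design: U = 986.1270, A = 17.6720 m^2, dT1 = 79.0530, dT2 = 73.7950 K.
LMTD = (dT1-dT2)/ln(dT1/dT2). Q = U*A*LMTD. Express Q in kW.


LMTD = 76.3938 K
Q = 986.1270 * 17.6720 * 76.3938 = 1331303.0249 W = 1331.3030 kW

1331.3030 kW


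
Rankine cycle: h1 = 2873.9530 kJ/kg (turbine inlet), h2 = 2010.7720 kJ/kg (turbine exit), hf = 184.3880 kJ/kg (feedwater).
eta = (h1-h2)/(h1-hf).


W = 863.1810 kJ/kg
Q_in = 2689.5650 kJ/kg
eta = 0.3209 = 32.0937%

eta = 32.0937%


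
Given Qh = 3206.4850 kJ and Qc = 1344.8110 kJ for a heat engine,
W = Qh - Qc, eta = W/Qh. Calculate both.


W = 3206.4850 - 1344.8110 = 1861.6740 kJ
eta = 1861.6740 / 3206.4850 = 0.5806 = 58.0597%

W = 1861.6740 kJ, eta = 58.0597%


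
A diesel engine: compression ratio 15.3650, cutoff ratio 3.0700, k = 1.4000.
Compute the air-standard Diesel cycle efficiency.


r^(k-1) = 2.9827
rc^k = 4.8083
eta = 0.5594 = 55.9422%

55.9422%


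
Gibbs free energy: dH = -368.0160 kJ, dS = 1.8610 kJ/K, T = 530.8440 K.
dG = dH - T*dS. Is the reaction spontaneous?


T*dS = 530.8440 * 1.8610 = 987.9007 kJ
dG = -368.0160 - 987.9007 = -1355.9167 kJ (spontaneous)

dG = -1355.9167 kJ, spontaneous


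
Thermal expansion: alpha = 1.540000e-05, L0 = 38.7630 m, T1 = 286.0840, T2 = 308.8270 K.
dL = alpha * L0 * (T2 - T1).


dT = 22.7430 K
dL = 1.540000e-05 * 38.7630 * 22.7430 = 0.013576 m
L_final = 38.776576 m

dL = 0.013576 m


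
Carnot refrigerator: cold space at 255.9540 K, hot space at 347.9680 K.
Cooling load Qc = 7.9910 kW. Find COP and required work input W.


COP = 255.9540 / 92.0140 = 2.7817
W = 7.9910 / 2.7817 = 2.8727 kW

COP = 2.7817, W = 2.8727 kW


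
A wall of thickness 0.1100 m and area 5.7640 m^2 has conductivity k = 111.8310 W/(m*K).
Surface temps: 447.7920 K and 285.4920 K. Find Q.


dT = 162.3000 K
Q = 111.8310 * 5.7640 * 162.3000 / 0.1100 = 951068.9761 W

951068.9761 W


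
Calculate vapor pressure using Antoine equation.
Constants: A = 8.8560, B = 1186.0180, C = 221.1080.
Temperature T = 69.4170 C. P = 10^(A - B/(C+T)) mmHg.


C+T = 290.5250
B/(C+T) = 4.0823
log10(P) = 8.8560 - 4.0823 = 4.7737
P = 10^4.7737 = 59384.5101 mmHg

59384.5101 mmHg


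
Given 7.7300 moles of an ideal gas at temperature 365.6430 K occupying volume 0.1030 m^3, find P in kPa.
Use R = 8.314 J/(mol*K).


P = nRT/V = 7.7300 * 8.314 * 365.6430 / 0.1030
= 23498.8591 / 0.1030 = 228144.2633 Pa = 228.1443 kPa

228.1443 kPa


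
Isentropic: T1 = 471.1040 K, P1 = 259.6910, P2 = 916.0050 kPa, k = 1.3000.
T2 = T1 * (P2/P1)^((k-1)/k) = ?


(k-1)/k = 0.2308
(P2/P1)^exp = 1.3376
T2 = 471.1040 * 1.3376 = 630.1578 K

630.1578 K


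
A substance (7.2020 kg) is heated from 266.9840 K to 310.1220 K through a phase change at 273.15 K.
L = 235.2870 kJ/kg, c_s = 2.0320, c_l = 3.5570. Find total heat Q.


Q1 (sensible, solid) = 7.2020 * 2.0320 * 6.1660 = 90.2361 kJ
Q2 (latent) = 7.2020 * 235.2870 = 1694.5370 kJ
Q3 (sensible, liquid) = 7.2020 * 3.5570 * 36.9720 = 947.1307 kJ
Q_total = 2731.9038 kJ

2731.9038 kJ


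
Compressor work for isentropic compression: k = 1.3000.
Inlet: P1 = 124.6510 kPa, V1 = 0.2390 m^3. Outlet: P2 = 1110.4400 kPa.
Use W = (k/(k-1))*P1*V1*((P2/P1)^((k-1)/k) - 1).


(k-1)/k = 0.2308
(P2/P1)^exp = 1.6565
W = 4.3333 * 124.6510 * 0.2390 * (1.6565 - 1) = 84.7487 kJ

84.7487 kJ


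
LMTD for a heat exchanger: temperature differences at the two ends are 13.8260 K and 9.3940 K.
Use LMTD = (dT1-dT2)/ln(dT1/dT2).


dT1/dT2 = 1.4718
ln(dT1/dT2) = 0.3865
LMTD = 4.4320 / 0.3865 = 11.4676 K

11.4676 K


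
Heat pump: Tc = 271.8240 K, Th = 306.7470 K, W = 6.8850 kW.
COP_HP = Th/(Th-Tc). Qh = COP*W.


COP = 306.7470 / 34.9230 = 8.7835
Qh = 8.7835 * 6.8850 = 60.4746 kW

COP = 8.7835, Qh = 60.4746 kW


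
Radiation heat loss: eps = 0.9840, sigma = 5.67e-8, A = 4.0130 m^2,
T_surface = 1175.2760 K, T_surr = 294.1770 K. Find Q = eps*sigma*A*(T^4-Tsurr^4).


T^4 = 1.9079e+12
Tsurr^4 = 7.4892e+09
Q = 0.9840 * 5.67e-8 * 4.0130 * 1.9004e+12 = 425499.1402 W

425499.1402 W


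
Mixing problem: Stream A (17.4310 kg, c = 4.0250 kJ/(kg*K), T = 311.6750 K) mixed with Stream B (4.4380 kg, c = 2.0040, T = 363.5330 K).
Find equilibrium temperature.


num = 25100.2202
den = 79.0535
Tf = 317.5092 K

317.5092 K


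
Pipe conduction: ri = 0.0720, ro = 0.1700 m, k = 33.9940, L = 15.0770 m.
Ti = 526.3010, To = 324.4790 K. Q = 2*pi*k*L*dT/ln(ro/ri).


dT = 201.8220 K
ln(ro/ri) = 0.8591
Q = 2*pi*33.9940*15.0770*201.8220 / 0.8591 = 756494.0606 W

756494.0606 W


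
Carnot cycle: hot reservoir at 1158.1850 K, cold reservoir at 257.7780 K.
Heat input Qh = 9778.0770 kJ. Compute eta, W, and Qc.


eta = 1 - 257.7780/1158.1850 = 0.7774
W = 0.7774 * 9778.0770 = 7601.7639 kJ
Qc = 9778.0770 - 7601.7639 = 2176.3131 kJ

eta = 77.7429%, W = 7601.7639 kJ, Qc = 2176.3131 kJ


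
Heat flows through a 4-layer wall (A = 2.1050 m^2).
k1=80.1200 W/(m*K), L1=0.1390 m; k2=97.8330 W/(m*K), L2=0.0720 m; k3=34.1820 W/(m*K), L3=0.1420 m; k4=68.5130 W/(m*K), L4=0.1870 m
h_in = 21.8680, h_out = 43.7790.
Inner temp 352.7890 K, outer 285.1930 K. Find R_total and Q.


R_conv_in = 1/(21.8680*2.1050) = 0.0217
R_1 = 0.1390/(80.1200*2.1050) = 0.0008
R_2 = 0.0720/(97.8330*2.1050) = 0.0003
R_3 = 0.1420/(34.1820*2.1050) = 0.0020
R_4 = 0.1870/(68.5130*2.1050) = 0.0013
R_conv_out = 1/(43.7790*2.1050) = 0.0109
R_total = 0.0370 K/W
Q = 67.5960 / 0.0370 = 1825.9716 W

R_total = 0.0370 K/W, Q = 1825.9716 W


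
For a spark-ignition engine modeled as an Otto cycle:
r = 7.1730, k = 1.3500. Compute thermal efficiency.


r^(k-1) = 1.9929
eta = 1 - 1/1.9929 = 0.4982 = 49.8230%

49.8230%


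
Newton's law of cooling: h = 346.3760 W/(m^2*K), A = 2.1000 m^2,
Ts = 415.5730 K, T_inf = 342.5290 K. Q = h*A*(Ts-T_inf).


dT = 73.0440 K
Q = 346.3760 * 2.1000 * 73.0440 = 53131.4459 W

53131.4459 W


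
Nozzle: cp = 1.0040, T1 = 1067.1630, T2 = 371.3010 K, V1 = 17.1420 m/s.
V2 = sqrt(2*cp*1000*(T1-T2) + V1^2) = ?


dT = 695.8620 K
2*cp*1000*dT = 1397290.8960
V1^2 = 293.8482
V2 = sqrt(1397584.7442) = 1182.1949 m/s

1182.1949 m/s


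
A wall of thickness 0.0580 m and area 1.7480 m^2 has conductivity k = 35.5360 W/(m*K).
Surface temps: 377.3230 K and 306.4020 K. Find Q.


dT = 70.9210 K
Q = 35.5360 * 1.7480 * 70.9210 / 0.0580 = 75955.0802 W

75955.0802 W


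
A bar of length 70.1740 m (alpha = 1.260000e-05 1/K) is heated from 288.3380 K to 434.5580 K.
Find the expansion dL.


dT = 146.2200 K
dL = 1.260000e-05 * 70.1740 * 146.2200 = 0.129287 m
L_final = 70.303287 m

dL = 0.129287 m
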